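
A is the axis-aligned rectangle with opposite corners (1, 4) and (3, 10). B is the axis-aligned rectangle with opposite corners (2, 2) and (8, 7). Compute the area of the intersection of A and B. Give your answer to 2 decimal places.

|A∩B|: x∈[2,3], y∈[4,7] → 1·3 = 3.

3.00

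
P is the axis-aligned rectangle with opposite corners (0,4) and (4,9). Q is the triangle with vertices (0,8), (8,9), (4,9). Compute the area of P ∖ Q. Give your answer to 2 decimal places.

19.00

|P| = 20, |P∩Q| = 1.
|P ∖ Q| = |P| − |P∩Q| = 20 − 1 = 19.00.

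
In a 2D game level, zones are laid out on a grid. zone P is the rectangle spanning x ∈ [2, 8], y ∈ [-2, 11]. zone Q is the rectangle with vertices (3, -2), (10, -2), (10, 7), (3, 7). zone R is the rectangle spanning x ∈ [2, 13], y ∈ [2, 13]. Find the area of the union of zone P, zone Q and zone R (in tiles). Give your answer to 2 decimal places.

By inclusion–exclusion:
Individual areas: |zone P| = 78, |zone Q| = 63, |zone R| = 121.
|zone P∩zone Q|: x∈[3,8], y∈[-2,7] → 5·9 = 45.
|zone P∩zone R|: x∈[2,8], y∈[2,11] → 6·9 = 54.
|zone Q∩zone R|: x∈[3,10], y∈[2,7] → 7·5 = 35.
|zone P∩zone Q∩zone R| = 25.
|zone P ∪ zone Q ∪ zone R| = 262 − 134 + 25 = 153.00.

153.00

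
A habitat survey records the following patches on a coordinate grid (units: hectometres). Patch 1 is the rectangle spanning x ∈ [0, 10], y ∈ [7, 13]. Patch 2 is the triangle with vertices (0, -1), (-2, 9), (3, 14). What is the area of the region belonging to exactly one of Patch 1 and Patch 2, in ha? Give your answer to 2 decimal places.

|Patch 1| = 60, |Patch 2| = 30, |Patch 1∩Patch 2| = 11.2.
|Patch 1 △ Patch 2| = |Patch 1| + |Patch 2| − 2·|Patch 1∩Patch 2| = 60 + 30 − 22.4 = 67.60.

67.60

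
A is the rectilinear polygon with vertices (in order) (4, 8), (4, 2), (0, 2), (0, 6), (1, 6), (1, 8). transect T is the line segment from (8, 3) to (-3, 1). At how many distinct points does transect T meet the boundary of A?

The segment meets the boundary at (2.5,2), (4,2.273).

2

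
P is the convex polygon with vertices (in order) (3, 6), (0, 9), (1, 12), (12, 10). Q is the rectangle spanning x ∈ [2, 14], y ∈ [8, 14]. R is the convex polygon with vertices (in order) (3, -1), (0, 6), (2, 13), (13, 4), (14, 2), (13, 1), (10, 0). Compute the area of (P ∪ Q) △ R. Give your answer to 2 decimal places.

142.73

|P ∪ Q| = 84.4091.
|(P ∪ Q) ∩ R| = 25.0881.
|(P ∪ Q) △ R| = 84.4091 + 108.5 − 50.1762 = 142.73.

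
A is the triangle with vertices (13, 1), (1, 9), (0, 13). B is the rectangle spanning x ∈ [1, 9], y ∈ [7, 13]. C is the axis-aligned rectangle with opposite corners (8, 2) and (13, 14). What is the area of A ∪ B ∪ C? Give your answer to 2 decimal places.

By inclusion–exclusion:
Individual areas: |A| = 20, |B| = 48, |C| = 60.
|A∩B| = 10.9615.
|A∩C| = 2.9968.
|B∩C|: x∈[8,9], y∈[7,13] → 1·6 = 6.
|A∩B∩C| = 0.
|A ∪ B ∪ C| = 128 − 19.9583 + 0 = 108.04.

108.04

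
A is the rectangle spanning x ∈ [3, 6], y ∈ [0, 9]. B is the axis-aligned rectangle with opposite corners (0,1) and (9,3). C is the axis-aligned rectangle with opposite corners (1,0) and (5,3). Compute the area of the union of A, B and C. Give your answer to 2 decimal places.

By inclusion–exclusion:
Individual areas: |A| = 27, |B| = 18, |C| = 12.
|A∩B|: x∈[3,6], y∈[1,3] → 3·2 = 6.
|A∩C|: x∈[3,5], y∈[0,3] → 2·3 = 6.
|B∩C|: x∈[1,5], y∈[1,3] → 4·2 = 8.
|A∩B∩C| = 4.
|A ∪ B ∪ C| = 57 − 20 + 4 = 41.00.

41.00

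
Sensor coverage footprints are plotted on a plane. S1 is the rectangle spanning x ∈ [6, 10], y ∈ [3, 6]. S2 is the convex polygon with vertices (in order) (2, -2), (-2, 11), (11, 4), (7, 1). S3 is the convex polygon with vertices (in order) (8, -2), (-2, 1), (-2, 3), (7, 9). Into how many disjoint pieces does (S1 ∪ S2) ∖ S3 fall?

(S1 ∪ S2) ∖ S3 splits into 3 disjoint pieces (area 9.9966, area 2.3492, area 18.383).

3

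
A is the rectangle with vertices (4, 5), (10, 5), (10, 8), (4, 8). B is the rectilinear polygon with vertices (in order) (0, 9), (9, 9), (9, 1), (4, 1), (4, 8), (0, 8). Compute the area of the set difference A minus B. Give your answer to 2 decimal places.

3.00

|A| = 18, |A∩B| = 15.
|A ∖ B| = |A| − |A∩B| = 18 − 15 = 3.00.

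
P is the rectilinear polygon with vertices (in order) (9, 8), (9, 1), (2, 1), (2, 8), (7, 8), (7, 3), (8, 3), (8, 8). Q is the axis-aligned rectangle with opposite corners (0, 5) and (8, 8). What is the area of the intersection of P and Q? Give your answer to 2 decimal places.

15.00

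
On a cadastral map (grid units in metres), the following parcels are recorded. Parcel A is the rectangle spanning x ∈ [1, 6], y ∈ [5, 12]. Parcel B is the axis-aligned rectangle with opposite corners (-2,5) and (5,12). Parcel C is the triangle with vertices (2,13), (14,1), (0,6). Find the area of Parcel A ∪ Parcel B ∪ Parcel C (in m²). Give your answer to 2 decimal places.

79.04

By inclusion–exclusion:
Individual areas: |Parcel A| = 35, |Parcel B| = 49, |Parcel C| = 54.
|Parcel A∩Parcel B|: x∈[1,5], y∈[5,12] → 4·7 = 28.
|Parcel A∩Parcel C| = 29.0286.
|Parcel B∩Parcel C| = 26.4571.
|Parcel A∩Parcel B∩Parcel C| = 24.5286.
|Parcel A ∪ Parcel B ∪ Parcel C| = 138 − 83.4857 + 24.5286 = 79.04.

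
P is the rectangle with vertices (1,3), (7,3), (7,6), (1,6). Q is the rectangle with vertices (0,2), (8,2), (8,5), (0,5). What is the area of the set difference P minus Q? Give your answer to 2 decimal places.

|P∩Q|: x∈[1,7], y∈[3,5] → 6·2 = 12.
|P| = 18.
|P ∖ Q| = |P| − |P∩Q| = 18 − 12 = 6.00.

6.00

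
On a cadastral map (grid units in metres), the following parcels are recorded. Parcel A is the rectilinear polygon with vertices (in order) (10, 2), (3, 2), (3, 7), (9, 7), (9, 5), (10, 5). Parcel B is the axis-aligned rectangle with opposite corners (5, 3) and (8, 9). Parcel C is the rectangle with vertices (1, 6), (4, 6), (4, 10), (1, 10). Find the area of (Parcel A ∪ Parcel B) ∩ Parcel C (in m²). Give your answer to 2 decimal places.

1.00

The region (Parcel A ∪ Parcel B) ∩ Parcel C is the polygon with vertices (3,7), (4,7), (4,6), (3,6).
By the shoelace formula its area is 1.00.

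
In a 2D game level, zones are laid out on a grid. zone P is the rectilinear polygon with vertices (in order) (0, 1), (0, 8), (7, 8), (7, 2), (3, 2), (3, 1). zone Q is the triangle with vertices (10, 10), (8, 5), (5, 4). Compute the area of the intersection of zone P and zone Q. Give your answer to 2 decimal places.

1.73

The intersection is the polygon with vertices (7,4.667), (5,4), (7,6.4).
By the shoelace formula its area is 1.73.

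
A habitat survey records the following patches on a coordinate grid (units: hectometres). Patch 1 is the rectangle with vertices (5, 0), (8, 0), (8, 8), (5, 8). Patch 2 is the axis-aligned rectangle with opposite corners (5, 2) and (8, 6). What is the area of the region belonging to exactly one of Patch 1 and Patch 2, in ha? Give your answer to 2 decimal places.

|Patch 1∩Patch 2|: x∈[5,8], y∈[2,6] → 3·4 = 12.
|Patch 1 △ Patch 2| = |Patch 1| + |Patch 2| − 2·|Patch 1∩Patch 2| = 24 + 12 − 24 = 12.00.

12.00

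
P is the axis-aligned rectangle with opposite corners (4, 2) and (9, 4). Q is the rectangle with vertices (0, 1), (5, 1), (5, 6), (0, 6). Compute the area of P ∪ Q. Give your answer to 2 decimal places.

33.00

By inclusion–exclusion:
Individual areas: |P| = 10, |Q| = 25.
|P∩Q|: x∈[4,5], y∈[2,4] → 1·2 = 2.
|P ∪ Q| = 35 − 2 = 33.00.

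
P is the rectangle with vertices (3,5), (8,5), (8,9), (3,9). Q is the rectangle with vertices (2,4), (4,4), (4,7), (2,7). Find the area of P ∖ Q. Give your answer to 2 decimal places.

|P∩Q|: x∈[3,4], y∈[5,7] → 1·2 = 2.
|P| = 20.
|P ∖ Q| = |P| − |P∩Q| = 20 − 2 = 18.00.

18.00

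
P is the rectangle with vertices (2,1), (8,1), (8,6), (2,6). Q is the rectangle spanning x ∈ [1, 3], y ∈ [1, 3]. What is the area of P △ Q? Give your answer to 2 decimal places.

30.00

|P∩Q|: x∈[2,3], y∈[1,3] → 1·2 = 2.
|P △ Q| = |P| + |Q| − 2·|P∩Q| = 30 + 4 − 4 = 30.00.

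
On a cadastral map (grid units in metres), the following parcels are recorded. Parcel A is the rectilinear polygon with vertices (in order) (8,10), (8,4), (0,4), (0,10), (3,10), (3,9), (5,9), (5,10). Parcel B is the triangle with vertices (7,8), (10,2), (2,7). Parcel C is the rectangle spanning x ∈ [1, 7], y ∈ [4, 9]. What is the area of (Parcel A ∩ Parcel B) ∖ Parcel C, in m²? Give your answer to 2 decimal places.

3.00

|Parcel A ∩ Parcel B| = 13.3.
|(Parcel A ∩ Parcel B) ∩ Parcel C| = 10.3.
|(Parcel A ∩ Parcel B) ∖ Parcel C| = 13.3 − 10.3 = 3.00.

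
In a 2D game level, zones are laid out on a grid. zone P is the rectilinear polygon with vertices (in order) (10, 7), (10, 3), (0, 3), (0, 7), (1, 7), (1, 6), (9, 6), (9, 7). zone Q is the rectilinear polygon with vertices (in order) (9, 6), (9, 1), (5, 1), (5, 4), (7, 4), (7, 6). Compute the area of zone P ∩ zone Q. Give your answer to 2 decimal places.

The intersection is the polygon with vertices (5,3), (5,4), (7,4), (7,6), (9,6), (9,3).
By the shoelace formula its area is 8.00.

8.00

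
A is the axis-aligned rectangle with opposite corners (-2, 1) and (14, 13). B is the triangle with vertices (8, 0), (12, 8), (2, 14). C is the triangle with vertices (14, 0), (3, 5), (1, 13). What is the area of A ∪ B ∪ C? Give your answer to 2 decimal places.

193.68

By inclusion–exclusion:
Individual areas: |A| = 192, |B| = 52, |C| = 39.
|A∩B| = 50.9167.
|A∩C| = 38.4.
|B∩C| = 16.0054.
|A∩B∩C| = 16.0054.
|A ∪ B ∪ C| = 283 − 105.322 + 16.0054 = 193.68.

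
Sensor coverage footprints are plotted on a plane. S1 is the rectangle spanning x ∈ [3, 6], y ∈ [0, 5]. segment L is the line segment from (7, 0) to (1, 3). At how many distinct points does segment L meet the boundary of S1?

2

The segment meets the boundary at (3,2), (6,0.5).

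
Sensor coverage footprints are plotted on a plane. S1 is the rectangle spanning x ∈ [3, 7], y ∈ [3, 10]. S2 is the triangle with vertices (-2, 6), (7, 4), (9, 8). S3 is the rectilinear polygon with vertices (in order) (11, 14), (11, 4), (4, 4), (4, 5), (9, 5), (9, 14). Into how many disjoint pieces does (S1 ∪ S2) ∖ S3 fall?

1

(S1 ∪ S2) ∖ S3 is a single connected region.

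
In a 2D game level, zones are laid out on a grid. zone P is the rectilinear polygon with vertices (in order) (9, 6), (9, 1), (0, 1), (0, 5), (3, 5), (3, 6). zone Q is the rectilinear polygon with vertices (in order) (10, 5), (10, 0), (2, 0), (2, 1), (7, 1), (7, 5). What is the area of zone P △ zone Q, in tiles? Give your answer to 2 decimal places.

|zone P| = 42, |zone Q| = 20, |zone P∩zone Q| = 8.
|zone P △ zone Q| = |zone P| + |zone Q| − 2·|zone P∩zone Q| = 42 + 20 − 16 = 46.00.

46.00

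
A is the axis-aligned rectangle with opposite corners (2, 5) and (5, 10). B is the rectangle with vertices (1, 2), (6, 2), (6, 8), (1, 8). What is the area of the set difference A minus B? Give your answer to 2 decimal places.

|A∩B|: x∈[2,5], y∈[5,8] → 3·3 = 9.
|A| = 15.
|A ∖ B| = |A| − |A∩B| = 15 − 9 = 6.00.

6.00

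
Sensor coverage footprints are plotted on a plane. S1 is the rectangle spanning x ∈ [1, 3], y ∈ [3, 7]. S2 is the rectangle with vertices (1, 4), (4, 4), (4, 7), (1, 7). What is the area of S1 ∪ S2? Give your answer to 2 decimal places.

11.00

By inclusion–exclusion:
Individual areas: |S1| = 8, |S2| = 9.
|S1∩S2|: x∈[1,3], y∈[4,7] → 2·3 = 6.
|S1 ∪ S2| = 17 − 6 = 11.00.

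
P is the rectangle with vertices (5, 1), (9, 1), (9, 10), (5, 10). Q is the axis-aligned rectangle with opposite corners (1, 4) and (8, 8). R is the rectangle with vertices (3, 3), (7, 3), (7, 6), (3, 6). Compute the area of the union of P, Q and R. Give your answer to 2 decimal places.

By inclusion–exclusion:
Individual areas: |P| = 36, |Q| = 28, |R| = 12.
|P∩Q|: x∈[5,8], y∈[4,8] → 3·4 = 12.
|P∩R|: x∈[5,7], y∈[3,6] → 2·3 = 6.
|Q∩R|: x∈[3,7], y∈[4,6] → 4·2 = 8.
|P∩Q∩R| = 4.
|P ∪ Q ∪ R| = 76 − 26 + 4 = 54.00.

54.00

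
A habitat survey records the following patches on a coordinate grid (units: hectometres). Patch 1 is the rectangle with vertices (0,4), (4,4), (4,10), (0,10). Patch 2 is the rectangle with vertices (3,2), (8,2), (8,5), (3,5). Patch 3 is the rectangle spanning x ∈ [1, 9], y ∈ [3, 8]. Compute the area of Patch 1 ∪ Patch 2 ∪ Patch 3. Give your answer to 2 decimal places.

57.00

By inclusion–exclusion:
Individual areas: |Patch 1| = 24, |Patch 2| = 15, |Patch 3| = 40.
|Patch 1∩Patch 2|: x∈[3,4], y∈[4,5] → 1·1 = 1.
|Patch 1∩Patch 3|: x∈[1,4], y∈[4,8] → 3·4 = 12.
|Patch 2∩Patch 3|: x∈[3,8], y∈[3,5] → 5·2 = 10.
|Patch 1∩Patch 2∩Patch 3| = 1.
|Patch 1 ∪ Patch 2 ∪ Patch 3| = 79 − 23 + 1 = 57.00.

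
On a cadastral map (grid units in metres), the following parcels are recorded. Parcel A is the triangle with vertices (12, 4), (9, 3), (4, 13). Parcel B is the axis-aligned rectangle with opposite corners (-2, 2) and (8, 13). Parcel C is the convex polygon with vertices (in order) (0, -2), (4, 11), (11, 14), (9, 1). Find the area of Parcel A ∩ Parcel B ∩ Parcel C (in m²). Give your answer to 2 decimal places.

The intersection is the polygon with vertices (8,8.5), (8,5), (4.824,11.353), (5.287,11.552).
By the shoelace formula its area is 6.54.

6.54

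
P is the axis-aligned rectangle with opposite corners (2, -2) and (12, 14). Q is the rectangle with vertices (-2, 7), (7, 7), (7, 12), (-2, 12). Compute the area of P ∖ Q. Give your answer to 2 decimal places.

|P∩Q|: x∈[2,7], y∈[7,12] → 5·5 = 25.
|P| = 160.
|P ∖ Q| = |P| − |P∩Q| = 160 − 25 = 135.00.

135.00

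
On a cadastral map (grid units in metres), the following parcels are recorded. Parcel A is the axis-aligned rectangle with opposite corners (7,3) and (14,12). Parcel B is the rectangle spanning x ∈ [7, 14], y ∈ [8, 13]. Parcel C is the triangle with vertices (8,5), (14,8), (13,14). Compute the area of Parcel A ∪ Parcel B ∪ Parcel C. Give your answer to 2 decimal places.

By inclusion–exclusion:
Individual areas: |Parcel A| = 63, |Parcel B| = 35, |Parcel C| = 19.5.
|Parcel A∩Parcel B|: x∈[7,14], y∈[8,12] → 7·4 = 28.
|Parcel A∩Parcel C| = 18.0556.
|Parcel B∩Parcel C| = 12.6389.
|Parcel A∩Parcel B∩Parcel C| = 11.5556.
|Parcel A ∪ Parcel B ∪ Parcel C| = 117.5 − 58.6944 + 11.5556 = 70.36.

70.36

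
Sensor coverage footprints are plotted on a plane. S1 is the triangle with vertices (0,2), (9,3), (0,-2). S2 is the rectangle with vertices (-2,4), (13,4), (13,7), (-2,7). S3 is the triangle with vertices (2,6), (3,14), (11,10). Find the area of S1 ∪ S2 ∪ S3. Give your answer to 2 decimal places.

95.94

By inclusion–exclusion:
Individual areas: |S1| = 18, |S2| = 45, |S3| = 34.
|S1∩S2| = 0.
|S1∩S3| = 0.
|S2∩S3| = 1.0625.
|S1∩S2∩S3| = 0.
|S1 ∪ S2 ∪ S3| = 97 − 1.0625 + 0 = 95.94.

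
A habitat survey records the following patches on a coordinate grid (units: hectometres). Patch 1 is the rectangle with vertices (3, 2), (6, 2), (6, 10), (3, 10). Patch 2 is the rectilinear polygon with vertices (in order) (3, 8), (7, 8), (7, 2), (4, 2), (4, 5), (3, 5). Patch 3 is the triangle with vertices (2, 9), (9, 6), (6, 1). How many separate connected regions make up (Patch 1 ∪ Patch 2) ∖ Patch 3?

(Patch 1 ∪ Patch 2) ∖ Patch 3 splits into 3 disjoint pieces (area 7.1429, area 0.1333, area 6.25).

3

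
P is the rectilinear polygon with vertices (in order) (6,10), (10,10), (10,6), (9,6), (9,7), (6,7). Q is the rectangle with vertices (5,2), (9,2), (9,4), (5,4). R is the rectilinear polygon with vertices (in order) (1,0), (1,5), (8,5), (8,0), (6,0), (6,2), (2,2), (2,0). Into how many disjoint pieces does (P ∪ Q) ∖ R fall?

(P ∪ Q) ∖ R splits into 2 disjoint pieces (area 13, area 2).

2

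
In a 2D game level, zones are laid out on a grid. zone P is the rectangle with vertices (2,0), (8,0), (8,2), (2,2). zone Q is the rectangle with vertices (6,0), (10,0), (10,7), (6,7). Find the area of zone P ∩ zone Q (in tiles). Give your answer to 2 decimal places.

4.00

|zone P∩zone Q|: x∈[6,8], y∈[0,2] → 2·2 = 4.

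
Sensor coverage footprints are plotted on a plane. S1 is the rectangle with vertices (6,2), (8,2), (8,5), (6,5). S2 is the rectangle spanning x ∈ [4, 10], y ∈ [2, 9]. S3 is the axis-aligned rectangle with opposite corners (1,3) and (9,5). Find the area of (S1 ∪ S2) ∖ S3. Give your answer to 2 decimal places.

32.00

|S1 ∪ S2| = 42.
|(S1 ∪ S2) ∩ S3| = 10.
|(S1 ∪ S2) ∖ S3| = 42 − 10 = 32.00.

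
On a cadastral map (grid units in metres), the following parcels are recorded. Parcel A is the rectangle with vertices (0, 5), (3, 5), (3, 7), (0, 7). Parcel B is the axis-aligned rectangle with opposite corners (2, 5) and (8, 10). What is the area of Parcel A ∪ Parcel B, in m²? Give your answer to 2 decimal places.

34.00

By inclusion–exclusion:
Individual areas: |Parcel A| = 6, |Parcel B| = 30.
|Parcel A∩Parcel B|: x∈[2,3], y∈[5,7] → 1·2 = 2.
|Parcel A ∪ Parcel B| = 36 − 2 = 34.00.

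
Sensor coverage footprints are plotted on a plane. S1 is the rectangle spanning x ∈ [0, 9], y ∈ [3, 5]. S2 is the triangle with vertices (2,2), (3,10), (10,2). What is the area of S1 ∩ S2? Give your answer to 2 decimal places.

11.99

The intersection is the polygon with vertices (9,3), (2.125,3), (2.375,5), (7.375,5), (9,3.143).
By the shoelace formula its area is 11.99.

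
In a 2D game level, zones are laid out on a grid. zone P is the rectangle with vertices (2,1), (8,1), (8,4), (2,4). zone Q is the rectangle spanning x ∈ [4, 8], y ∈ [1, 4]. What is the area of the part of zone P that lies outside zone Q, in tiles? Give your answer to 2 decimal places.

|zone P∩zone Q|: x∈[4,8], y∈[1,4] → 4·3 = 12.
|zone P| = 18.
|zone P ∖ zone Q| = |zone P| − |zone P∩zone Q| = 18 − 12 = 6.00.

6.00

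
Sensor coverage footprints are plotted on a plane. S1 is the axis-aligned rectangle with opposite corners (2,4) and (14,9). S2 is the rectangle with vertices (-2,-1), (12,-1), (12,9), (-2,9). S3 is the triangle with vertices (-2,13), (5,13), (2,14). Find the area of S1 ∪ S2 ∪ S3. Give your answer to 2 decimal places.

153.50

By inclusion–exclusion:
Individual areas: |S1| = 60, |S2| = 140, |S3| = 3.5.
|S1∩S2|: x∈[2,12], y∈[4,9] → 10·5 = 50.
|S1∩S3| = 0.
|S2∩S3| = 0.
|S1∩S2∩S3| = 0.
|S1 ∪ S2 ∪ S3| = 203.5 − 50 + 0 = 153.50.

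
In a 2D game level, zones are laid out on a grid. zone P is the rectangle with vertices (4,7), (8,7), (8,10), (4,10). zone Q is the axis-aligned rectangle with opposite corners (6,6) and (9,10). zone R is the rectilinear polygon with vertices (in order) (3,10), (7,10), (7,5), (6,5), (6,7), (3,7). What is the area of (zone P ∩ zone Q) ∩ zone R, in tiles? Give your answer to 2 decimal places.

3.00

The region (zone P ∩ zone Q) ∩ zone R is the polygon with vertices (6,7), (6,10), (7,10), (7,7).
By the shoelace formula its area is 3.00.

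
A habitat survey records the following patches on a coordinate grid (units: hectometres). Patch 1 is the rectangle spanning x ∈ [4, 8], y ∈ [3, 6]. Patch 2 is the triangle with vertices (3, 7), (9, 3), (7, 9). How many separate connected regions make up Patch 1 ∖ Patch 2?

1

Patch 1 ∖ Patch 2 is a single connected region.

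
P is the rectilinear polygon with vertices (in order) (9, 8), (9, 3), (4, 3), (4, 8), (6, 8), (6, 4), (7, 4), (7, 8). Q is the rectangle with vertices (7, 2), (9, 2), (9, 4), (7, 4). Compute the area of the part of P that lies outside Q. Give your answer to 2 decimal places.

|P| = 21, |P∩Q| = 2.
|P ∖ Q| = |P| − |P∩Q| = 21 − 2 = 19.00.

19.00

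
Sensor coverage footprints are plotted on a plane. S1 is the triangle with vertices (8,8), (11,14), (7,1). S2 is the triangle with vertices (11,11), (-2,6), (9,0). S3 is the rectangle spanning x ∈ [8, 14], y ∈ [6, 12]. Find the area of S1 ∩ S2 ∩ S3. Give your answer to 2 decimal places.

3.94

The intersection is the polygon with vertices (9.953,10.597), (8.539,6), (8,6), (8,8), (9.143,10.286).
By the shoelace formula its area is 3.94.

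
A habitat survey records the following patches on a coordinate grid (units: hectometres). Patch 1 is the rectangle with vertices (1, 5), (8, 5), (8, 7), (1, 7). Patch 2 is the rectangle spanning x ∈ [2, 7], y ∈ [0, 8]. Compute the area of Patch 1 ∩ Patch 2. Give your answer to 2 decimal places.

10.00

|Patch 1∩Patch 2|: x∈[2,7], y∈[5,7] → 5·2 = 10.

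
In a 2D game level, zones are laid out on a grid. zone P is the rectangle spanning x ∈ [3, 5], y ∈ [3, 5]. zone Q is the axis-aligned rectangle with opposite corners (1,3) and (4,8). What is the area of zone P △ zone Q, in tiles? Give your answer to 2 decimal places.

|zone P∩zone Q|: x∈[3,4], y∈[3,5] → 1·2 = 2.
|zone P △ zone Q| = |zone P| + |zone Q| − 2·|zone P∩zone Q| = 4 + 15 − 4 = 15.00.

15.00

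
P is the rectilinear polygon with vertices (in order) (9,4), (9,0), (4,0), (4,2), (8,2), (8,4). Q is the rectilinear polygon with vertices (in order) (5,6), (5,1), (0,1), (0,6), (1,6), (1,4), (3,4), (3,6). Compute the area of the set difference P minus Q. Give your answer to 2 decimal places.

|P| = 12, |P∩Q| = 1.
|P ∖ Q| = |P| − |P∩Q| = 12 − 1 = 11.00.

11.00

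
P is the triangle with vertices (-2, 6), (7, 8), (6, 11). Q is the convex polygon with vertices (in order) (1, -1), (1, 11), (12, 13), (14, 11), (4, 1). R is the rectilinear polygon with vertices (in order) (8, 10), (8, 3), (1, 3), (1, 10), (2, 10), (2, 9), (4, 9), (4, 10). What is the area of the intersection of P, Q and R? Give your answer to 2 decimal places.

11.27

The intersection is the polygon with vertices (7,8), (1,6.667), (1,7.875), (2.8,9), (4,9), (4,9.75), (4.4,10), (6.333,10).
By the shoelace formula its area is 11.27.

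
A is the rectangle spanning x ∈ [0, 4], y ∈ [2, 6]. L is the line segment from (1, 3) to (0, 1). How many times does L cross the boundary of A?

1

The segment meets the boundary at (0.5,2).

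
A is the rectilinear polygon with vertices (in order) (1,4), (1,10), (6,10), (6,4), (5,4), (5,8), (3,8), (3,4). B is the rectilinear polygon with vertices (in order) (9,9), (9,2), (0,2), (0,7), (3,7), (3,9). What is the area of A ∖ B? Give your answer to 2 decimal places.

|A| = 22, |A∩B| = 13.
|A ∖ B| = |A| − |A∩B| = 22 − 13 = 9.00.

9.00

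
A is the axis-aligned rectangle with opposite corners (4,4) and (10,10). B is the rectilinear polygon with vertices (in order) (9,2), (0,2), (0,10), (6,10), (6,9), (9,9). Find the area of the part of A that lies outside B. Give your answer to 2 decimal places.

|A| = 36, |A∩B| = 27.
|A ∖ B| = |A| − |A∩B| = 36 − 27 = 9.00.

9.00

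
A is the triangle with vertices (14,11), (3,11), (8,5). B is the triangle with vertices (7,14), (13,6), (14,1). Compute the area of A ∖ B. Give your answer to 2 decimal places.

30.02

|A| = 33, |A∩B| = 2.9766.
|A ∖ B| = |A| − |A∩B| = 33 − 2.9766 = 30.02.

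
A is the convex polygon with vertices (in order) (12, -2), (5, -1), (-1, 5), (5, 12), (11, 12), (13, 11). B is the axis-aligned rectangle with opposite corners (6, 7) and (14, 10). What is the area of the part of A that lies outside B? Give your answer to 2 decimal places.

|A| = 140, |A∩B| = 20.4231.
|A ∖ B| = |A| − |A∩B| = 140 − 20.4231 = 119.58.

119.58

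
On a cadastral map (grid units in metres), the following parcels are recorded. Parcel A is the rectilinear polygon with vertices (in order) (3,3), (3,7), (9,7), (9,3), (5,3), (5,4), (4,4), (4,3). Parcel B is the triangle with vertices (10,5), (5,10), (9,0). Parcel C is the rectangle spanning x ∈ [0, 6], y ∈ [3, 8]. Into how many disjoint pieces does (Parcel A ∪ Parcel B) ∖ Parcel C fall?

(Parcel A ∪ Parcel B) ∖ Parcel C is a single connected region.

1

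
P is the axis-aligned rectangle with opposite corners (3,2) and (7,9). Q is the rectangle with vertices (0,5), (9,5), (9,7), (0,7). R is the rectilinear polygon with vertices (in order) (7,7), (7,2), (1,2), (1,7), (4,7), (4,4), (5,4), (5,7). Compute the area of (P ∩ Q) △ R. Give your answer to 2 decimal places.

|P ∩ Q| = 8.
|(P ∩ Q) ∩ R| = 6.
|(P ∩ Q) △ R| = 8 + 27 − 12 = 23.00.

23.00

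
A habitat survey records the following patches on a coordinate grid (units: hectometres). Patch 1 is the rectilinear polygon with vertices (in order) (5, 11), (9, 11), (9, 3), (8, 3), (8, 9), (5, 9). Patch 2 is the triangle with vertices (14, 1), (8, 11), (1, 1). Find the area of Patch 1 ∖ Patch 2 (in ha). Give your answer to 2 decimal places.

|Patch 1| = 14, |Patch 1∩Patch 2| = 8.5667.
|Patch 1 ∖ Patch 2| = |Patch 1| − |Patch 1∩Patch 2| = 14 − 8.5667 = 5.43.

5.43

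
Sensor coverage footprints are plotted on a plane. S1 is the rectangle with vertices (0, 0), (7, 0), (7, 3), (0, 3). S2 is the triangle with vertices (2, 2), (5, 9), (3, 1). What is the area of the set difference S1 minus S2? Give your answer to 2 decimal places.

|S1| = 21, |S1∩S2| = 1.7857.
|S1 ∖ S2| = |S1| − |S1∩S2| = 21 − 1.7857 = 19.21.

19.21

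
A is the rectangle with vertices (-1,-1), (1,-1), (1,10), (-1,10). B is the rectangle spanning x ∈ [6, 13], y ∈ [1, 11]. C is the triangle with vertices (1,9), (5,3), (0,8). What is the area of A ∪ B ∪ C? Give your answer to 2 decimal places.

96.00

By inclusion–exclusion:
Individual areas: |A| = 22, |B| = 70, |C| = 5.
|A∩B| = 0 (no overlap).
|A∩C| = 1.
|B∩C| = 0.
|A∩B∩C| = 0.
|A ∪ B ∪ C| = 97 − 1 + 0 = 96.00.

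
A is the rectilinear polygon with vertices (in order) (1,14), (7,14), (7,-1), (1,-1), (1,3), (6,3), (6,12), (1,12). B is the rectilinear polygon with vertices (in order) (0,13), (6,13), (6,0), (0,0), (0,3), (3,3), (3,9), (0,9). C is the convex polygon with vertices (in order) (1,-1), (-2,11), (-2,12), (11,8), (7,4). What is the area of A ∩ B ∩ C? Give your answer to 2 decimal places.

9.00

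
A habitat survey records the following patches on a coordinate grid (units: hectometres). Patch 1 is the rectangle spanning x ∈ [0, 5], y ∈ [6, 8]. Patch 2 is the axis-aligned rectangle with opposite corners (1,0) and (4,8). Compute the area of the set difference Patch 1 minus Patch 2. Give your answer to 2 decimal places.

4.00

|Patch 1∩Patch 2|: x∈[1,4], y∈[6,8] → 3·2 = 6.
|Patch 1| = 10.
|Patch 1 ∖ Patch 2| = |Patch 1| − |Patch 1∩Patch 2| = 10 − 6 = 4.00.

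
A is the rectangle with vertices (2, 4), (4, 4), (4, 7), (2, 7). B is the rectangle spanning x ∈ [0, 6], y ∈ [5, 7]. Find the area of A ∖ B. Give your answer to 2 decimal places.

|A∩B|: x∈[2,4], y∈[5,7] → 2·2 = 4.
|A| = 6.
|A ∖ B| = |A| − |A∩B| = 6 − 4 = 2.00.

2.00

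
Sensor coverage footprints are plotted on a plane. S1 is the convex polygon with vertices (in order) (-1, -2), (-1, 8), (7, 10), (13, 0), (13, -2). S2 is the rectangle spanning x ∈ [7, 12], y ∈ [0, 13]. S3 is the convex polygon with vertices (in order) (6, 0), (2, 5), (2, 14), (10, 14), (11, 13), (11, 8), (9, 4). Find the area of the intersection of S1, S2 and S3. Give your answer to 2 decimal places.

12.30

The intersection is the polygon with vertices (7,10), (9.727,5.455), (9,4), (7,1.333).
By the shoelace formula its area is 12.30.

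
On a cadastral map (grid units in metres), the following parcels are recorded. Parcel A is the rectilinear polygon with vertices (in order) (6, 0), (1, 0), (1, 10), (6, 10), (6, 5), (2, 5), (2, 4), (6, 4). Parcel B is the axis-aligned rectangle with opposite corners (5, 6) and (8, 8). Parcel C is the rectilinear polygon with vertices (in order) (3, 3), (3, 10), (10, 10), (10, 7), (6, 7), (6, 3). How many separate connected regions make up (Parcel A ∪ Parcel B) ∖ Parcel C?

2

(Parcel A ∪ Parcel B) ∖ Parcel C splits into 2 disjoint pieces (area 28, area 2).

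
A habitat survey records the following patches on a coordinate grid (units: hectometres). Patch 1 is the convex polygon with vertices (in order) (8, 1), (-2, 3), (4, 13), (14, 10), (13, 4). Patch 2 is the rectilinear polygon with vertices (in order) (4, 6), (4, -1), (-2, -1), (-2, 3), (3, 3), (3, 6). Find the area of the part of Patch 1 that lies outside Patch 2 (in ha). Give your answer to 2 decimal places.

116.90

|Patch 1| = 123.5, |Patch 1∩Patch 2| = 6.6.
|Patch 1 ∖ Patch 2| = |Patch 1| − |Patch 1∩Patch 2| = 123.5 − 6.6 = 116.90.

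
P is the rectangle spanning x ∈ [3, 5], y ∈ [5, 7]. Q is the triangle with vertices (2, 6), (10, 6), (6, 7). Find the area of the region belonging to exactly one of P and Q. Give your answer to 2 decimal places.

6.00

|P| = 4, |Q| = 4, |P∩Q| = 1.
|P △ Q| = |P| + |Q| − 2·|P∩Q| = 4 + 4 − 2 = 6.00.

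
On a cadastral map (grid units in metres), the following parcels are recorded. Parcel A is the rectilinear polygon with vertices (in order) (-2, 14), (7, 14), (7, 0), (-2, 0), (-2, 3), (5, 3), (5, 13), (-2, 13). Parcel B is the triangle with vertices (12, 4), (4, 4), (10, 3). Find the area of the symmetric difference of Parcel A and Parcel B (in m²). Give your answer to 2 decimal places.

58.67

|Parcel A| = 56, |Parcel B| = 4, |Parcel A∩Parcel B| = 0.6667.
|Parcel A △ Parcel B| = |Parcel A| + |Parcel B| − 2·|Parcel A∩Parcel B| = 56 + 4 − 1.3333 = 58.67.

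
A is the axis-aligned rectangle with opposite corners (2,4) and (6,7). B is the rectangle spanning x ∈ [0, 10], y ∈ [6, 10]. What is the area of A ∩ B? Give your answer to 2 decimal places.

4.00

|A∩B|: x∈[2,6], y∈[6,7] → 4·1 = 4.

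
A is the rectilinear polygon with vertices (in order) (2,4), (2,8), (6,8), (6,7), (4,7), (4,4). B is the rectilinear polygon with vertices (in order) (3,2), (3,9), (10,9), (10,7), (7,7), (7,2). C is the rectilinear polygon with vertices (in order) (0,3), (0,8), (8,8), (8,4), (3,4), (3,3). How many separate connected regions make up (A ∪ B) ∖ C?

(A ∪ B) ∖ C splits into 2 disjoint pieces (area 9, area 8).

2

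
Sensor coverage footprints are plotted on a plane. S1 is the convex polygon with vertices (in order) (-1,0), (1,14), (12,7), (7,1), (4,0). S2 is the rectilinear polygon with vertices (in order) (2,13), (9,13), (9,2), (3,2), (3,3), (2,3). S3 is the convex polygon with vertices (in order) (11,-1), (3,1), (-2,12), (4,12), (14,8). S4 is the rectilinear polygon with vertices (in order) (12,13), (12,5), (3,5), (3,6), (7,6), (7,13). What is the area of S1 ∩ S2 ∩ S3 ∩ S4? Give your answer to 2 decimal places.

The intersection is the polygon with vertices (9,8.909), (9,5), (3,5), (3,6), (7,6), (7,10.182).
By the shoelace formula its area is 13.09.

13.09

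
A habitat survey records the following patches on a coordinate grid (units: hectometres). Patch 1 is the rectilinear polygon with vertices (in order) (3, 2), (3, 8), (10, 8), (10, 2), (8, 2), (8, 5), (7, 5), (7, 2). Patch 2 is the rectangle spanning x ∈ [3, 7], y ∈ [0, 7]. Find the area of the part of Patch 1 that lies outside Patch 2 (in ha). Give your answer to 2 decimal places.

|Patch 1| = 39, |Patch 1∩Patch 2| = 20.
|Patch 1 ∖ Patch 2| = |Patch 1| − |Patch 1∩Patch 2| = 39 − 20 = 19.00.

19.00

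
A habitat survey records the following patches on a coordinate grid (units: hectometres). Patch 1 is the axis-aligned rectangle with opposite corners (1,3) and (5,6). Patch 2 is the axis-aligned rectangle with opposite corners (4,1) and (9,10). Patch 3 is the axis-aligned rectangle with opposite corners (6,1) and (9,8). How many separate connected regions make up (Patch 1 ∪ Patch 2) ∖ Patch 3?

1

(Patch 1 ∪ Patch 2) ∖ Patch 3 is a single connected region.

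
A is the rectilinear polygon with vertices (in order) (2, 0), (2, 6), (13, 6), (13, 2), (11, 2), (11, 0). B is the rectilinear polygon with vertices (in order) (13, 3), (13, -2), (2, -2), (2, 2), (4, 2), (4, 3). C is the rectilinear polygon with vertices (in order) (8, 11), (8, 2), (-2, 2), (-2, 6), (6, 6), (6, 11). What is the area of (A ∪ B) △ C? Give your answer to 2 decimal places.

90.00

|A ∪ B| = 88.
|(A ∪ B) ∩ C| = 24.
|(A ∪ B) △ C| = 88 + 50 − 48 = 90.00.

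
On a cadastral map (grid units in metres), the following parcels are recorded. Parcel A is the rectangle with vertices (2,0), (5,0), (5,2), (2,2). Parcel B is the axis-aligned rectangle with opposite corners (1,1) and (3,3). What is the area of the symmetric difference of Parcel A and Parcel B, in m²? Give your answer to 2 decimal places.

8.00

|Parcel A∩Parcel B|: x∈[2,3], y∈[1,2] → 1·1 = 1.
|Parcel A △ Parcel B| = |Parcel A| + |Parcel B| − 2·|Parcel A∩Parcel B| = 6 + 4 − 2 = 8.00.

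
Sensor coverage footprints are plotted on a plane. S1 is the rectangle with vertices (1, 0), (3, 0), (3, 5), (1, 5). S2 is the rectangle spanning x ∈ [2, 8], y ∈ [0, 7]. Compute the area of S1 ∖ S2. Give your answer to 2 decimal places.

5.00

|S1∩S2|: x∈[2,3], y∈[0,5] → 1·5 = 5.
|S1| = 10.
|S1 ∖ S2| = |S1| − |S1∩S2| = 10 − 5 = 5.00.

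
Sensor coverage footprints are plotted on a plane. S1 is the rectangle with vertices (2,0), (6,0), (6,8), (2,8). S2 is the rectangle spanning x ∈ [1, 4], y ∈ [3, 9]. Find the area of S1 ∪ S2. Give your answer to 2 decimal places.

40.00

By inclusion–exclusion:
Individual areas: |S1| = 32, |S2| = 18.
|S1∩S2|: x∈[2,4], y∈[3,8] → 2·5 = 10.
|S1 ∪ S2| = 50 − 10 = 40.00.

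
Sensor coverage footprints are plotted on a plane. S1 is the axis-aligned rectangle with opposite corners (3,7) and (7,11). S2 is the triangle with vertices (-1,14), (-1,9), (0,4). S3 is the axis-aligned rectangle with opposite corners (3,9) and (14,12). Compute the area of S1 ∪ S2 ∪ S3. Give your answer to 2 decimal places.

By inclusion–exclusion:
Individual areas: |S1| = 16, |S2| = 2.5, |S3| = 33.
|S1∩S2| = 0.
|S1∩S3|: x∈[3,7], y∈[9,11] → 4·2 = 8.
|S2∩S3| = 0.
|S1∩S2∩S3| = 0.
|S1 ∪ S2 ∪ S3| = 51.5 − 8 + 0 = 43.50.

43.50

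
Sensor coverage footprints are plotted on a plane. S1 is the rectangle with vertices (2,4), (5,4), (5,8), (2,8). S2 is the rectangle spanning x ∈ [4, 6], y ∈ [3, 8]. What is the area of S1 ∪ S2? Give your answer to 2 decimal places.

By inclusion–exclusion:
Individual areas: |S1| = 12, |S2| = 10.
|S1∩S2|: x∈[4,5], y∈[4,8] → 1·4 = 4.
|S1 ∪ S2| = 22 − 4 = 18.00.

18.00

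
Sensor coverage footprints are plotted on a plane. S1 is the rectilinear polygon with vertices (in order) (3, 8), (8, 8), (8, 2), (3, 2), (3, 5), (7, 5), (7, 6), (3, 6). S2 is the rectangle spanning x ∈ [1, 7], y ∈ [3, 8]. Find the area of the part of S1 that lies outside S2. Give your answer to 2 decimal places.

10.00

|S1| = 26, |S1∩S2| = 16.
|S1 ∖ S2| = |S1| − |S1∩S2| = 26 − 16 = 10.00.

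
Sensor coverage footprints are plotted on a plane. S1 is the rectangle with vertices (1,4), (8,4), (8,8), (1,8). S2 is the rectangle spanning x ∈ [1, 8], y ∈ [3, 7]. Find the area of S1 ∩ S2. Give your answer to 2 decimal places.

21.00

|S1∩S2|: x∈[1,8], y∈[4,7] → 7·3 = 21.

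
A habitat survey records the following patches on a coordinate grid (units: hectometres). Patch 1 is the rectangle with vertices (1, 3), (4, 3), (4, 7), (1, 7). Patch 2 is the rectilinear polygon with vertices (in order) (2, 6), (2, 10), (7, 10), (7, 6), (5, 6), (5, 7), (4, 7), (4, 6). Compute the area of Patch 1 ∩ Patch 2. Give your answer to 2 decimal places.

The intersection is the polygon with vertices (4,6), (2,6), (2,7), (4,7).
By the shoelace formula its area is 2.00.

2.00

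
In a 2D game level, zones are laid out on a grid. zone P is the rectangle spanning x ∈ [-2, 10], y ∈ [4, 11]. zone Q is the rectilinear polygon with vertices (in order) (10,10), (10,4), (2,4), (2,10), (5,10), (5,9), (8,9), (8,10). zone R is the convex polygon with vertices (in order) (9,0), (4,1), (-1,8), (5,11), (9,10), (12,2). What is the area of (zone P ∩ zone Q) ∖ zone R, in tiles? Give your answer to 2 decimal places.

1.58

|zone P ∩ zone Q| = 45.
|(zone P ∩ zone Q) ∩ zone R| = 43.4167.
|(zone P ∩ zone Q) ∖ zone R| = 45 − 43.4167 = 1.58.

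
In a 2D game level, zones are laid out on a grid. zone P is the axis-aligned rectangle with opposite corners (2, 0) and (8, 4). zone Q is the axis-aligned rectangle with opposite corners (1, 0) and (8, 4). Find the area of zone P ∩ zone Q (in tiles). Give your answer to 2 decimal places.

|zone P∩zone Q|: x∈[2,8], y∈[0,4] → 6·4 = 24.

24.00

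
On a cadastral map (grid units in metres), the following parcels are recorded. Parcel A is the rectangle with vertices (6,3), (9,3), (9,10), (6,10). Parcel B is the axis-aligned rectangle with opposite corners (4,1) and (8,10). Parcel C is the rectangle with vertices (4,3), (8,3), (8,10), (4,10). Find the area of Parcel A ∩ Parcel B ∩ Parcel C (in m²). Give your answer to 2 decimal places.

14.00

The intersection is the polygon with vertices (8,3), (6,3), (6,10), (8,10).
By the shoelace formula its area is 14.00.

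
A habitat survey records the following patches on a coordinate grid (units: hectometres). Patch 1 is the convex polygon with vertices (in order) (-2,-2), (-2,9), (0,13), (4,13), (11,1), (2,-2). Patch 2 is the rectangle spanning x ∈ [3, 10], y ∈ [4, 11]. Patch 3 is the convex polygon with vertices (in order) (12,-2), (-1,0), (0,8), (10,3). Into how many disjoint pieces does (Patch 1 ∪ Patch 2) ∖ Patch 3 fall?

(Patch 1 ∪ Patch 2) ∖ Patch 3 splits into 2 disjoint pieces (area 91.455, area 0.115).

2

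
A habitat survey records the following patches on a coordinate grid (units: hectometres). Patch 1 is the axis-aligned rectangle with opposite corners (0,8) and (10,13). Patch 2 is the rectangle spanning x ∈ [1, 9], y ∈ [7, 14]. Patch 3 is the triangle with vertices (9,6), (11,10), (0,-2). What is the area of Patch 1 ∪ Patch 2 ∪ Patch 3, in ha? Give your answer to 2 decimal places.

By inclusion–exclusion:
Individual areas: |Patch 1| = 50, |Patch 2| = 56, |Patch 3| = 10.
|Patch 1∩Patch 2|: x∈[1,9], y∈[8,13] → 8·5 = 40.
|Patch 1∩Patch 3| = 0.3788.
|Patch 2∩Patch 3| = 0.3068.
|Patch 1∩Patch 2∩Patch 3| = 0.
|Patch 1 ∪ Patch 2 ∪ Patch 3| = 116 − 40.6856 + 0 = 75.31.

75.31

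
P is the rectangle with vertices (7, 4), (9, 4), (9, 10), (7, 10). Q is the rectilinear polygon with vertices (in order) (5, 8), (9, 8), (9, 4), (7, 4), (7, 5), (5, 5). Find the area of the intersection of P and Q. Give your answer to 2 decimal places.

The intersection is the polygon with vertices (9,4), (7,4), (7,5), (7,8), (9,8).
By the shoelace formula its area is 8.00.

8.00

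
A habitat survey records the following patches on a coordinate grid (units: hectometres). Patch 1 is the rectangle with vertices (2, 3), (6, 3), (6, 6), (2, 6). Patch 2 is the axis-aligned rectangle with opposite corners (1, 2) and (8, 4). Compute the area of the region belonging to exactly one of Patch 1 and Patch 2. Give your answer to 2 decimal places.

|Patch 1∩Patch 2|: x∈[2,6], y∈[3,4] → 4·1 = 4.
|Patch 1 △ Patch 2| = |Patch 1| + |Patch 2| − 2·|Patch 1∩Patch 2| = 12 + 14 − 8 = 18.00.

18.00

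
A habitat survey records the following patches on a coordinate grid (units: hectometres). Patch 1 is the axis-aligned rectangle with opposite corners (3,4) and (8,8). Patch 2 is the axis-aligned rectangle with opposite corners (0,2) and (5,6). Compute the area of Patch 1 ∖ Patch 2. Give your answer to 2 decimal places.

16.00

|Patch 1∩Patch 2|: x∈[3,5], y∈[4,6] → 2·2 = 4.
|Patch 1| = 20.
|Patch 1 ∖ Patch 2| = |Patch 1| − |Patch 1∩Patch 2| = 20 − 4 = 16.00.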